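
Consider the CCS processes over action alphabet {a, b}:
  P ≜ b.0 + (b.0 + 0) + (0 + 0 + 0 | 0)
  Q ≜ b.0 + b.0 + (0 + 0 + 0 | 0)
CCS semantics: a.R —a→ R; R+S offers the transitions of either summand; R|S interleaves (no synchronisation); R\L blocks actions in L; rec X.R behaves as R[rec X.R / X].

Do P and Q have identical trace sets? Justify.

trace-equivalent

P's transition system — 2 states:
  p0 = b.0 + (b.0 + 0) + (0 + 0 + 0 | 0) :: --b--▸ p1
  p1 = 0 :: (no moves)
Q's transition system — 2 states:
  q0 = b.0 + b.0 + (0 + 0 + 0 | 0) :: --b--▸ q1
  q1 = 0 :: (no moves)
Coarsest stable partition (strong bisimilarity classes):
  B0 = {p0, q0}
  B1 = {p1, q1}
p0 ∈ B0, q0 ∈ B0 → same block
Bisimilar ⇒ trace-equivalent.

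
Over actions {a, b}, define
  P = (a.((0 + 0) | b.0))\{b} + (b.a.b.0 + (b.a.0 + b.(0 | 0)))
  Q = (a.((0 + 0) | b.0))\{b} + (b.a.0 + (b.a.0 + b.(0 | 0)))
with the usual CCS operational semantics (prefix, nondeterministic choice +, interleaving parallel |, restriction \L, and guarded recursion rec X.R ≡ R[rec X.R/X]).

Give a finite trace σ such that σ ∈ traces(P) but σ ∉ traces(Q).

bab

Reachable graph of P (7 states):
  m0 = (a.((0 + 0) | b.0))\{b} + (b.a.b.0 + (b.a.0 + b.(0 | 0))) | --a--▸ m1, --b--▸ m2, --b--▸ m3, --b--▸ m4
  m1 = ((0 + 0) | b.0)\{b} | stopped
  m2 = 0 | 0 | stopped
  m3 = a.0 | --a--▸ m5
  m4 = a.b.0 | --a--▸ m6
  m5 = 0 | stopped
  m6 = b.0 | --b--▸ m5
Reachable graph of Q (5 states):
  n0 = (a.((0 + 0) | b.0))\{b} + (b.a.0 + (b.a.0 + b.(0 | 0))) | --a--▸ n1, --b--▸ n2, --b--▸ n3
  n1 = ((0 + 0) | b.0)\{b} | stopped
  n2 = 0 | 0 | stopped
  n3 = a.0 | --a--▸ n4
  n4 = 0 | stopped
Executing bab from P (initial set {m0}):
  [1] b ⇒ {m2, m3, m4}
  [2] a ⇒ {m5, m6}
  [3] b ⇒ {m5}
  — P admits the full trace.
Executing bab from Q (initial set {n0}):
  [1] b ⇒ {n2, n3}
  [2] a ⇒ {n4}
  [3] b ⇒ ∅ (Q stuck)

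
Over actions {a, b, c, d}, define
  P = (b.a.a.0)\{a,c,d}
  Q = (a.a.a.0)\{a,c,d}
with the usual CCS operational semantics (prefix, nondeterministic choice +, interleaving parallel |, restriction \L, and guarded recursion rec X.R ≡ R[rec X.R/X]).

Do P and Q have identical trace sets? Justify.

P's transition system — 2 states:
  s0 = (b.a.a.0)\{a,c,d} → ··b··> s1
  s1 = (a.a.0)\{a,c,d} → ∅
Q's transition system — 1 states:
  t0 = (a.a.a.0)\{a,c,d} → ∅
Executing b from P (initial set {s0}):
  [1] b ⇒ {s1}
  P completes σ.
Executing b from Q (initial set {t0}):
  [1] b ⇒ ∅  — Q cannot continue

traces(P) ≠ traces(Q) — witness ⟨b⟩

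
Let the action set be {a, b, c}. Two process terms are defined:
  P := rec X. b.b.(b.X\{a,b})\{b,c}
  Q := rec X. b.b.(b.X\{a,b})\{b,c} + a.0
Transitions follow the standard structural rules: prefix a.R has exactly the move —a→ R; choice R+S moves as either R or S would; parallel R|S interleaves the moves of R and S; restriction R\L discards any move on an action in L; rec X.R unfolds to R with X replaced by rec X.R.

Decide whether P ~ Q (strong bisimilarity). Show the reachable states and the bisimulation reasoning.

P ≁ Q

Reachable graph of P (3 states):
  p0 = rec X. b.b.(b.X\{a,b})\{b,c} has moves ··b··> p1
  p1 = b.(b.(rec X. b.b.(b.X\{a,b})\{b,c})\{a,b})\{b,c} has moves ··b··> p2
  p2 = (b.(rec X. b.b.(b.X\{a,b})\{b,c})\{a,b})\{b,c} has moves ∅
Reachable graph of Q (4 states):
  q0 = rec X. b.b.(b.X\{a,b})\{b,c} + a.0 has moves ··a··> q1, ··b··> q2
  q1 = 0 has moves ∅
  q2 = b.(b.(rec X. b.b.(b.X\{a,b})\{b,c} + a.0)\{a,b})\{b,c} has moves ··b··> q3
  q3 = (b.(rec X. b.b.(b.X\{a,b})\{b,c} + a.0)\{a,b})\{b,c} has moves ∅
Coarsest stable partition (strong bisimilarity classes):
  B0 = {p0}
  B1 = {p1, q2}
  B2 = {p2, q1, q3}
  B3 = {q0}
p0 ∈ B0, q0 ∈ B3 → different blocks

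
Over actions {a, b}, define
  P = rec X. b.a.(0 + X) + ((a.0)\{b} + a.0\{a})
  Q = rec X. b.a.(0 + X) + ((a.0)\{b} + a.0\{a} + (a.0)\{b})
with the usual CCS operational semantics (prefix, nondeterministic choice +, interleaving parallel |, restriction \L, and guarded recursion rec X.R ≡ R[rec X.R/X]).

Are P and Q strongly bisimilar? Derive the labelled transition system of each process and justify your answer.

P's transition system — 5 states:
  p0 = rec X. b.a.(0 + X) + ((a.0)\{b} + a.0\{a}) → --a--▸ p1, --a--▸ p2, --b--▸ p3
  p1 = 0\{a} → stopped
  p2 = 0\{b} → stopped
  p3 = a.(0 + (rec X. b.a.(0 + X) + ((a.0)\{b} + a.0\{a}))) → --a--▸ p4
  p4 = 0 + (rec X. b.a.(0 + X) + ((a.0)\{b} + a.0\{a})) → --a--▸ p1, --a--▸ p2, --b--▸ p3
Q's transition system — 5 states:
  q0 = rec X. b.a.(0 + X) + ((a.0)\{b} + a.0\{a} + (a.0)\{b}) → --a--▸ q1, --a--▸ q2, --b--▸ q3
  q1 = 0\{a} → stopped
  q2 = 0\{b} → stopped
  q3 = a.(0 + (rec X. b.a.(0 + X) + ((a.0)\{b} + a.0\{a} + (a.0)\{b}))) → --a--▸ q4
  q4 = 0 + (rec X. b.a.(0 + X) + ((a.0)\{b} + a.0\{a} + (a.0)\{b})) → --a--▸ q1, --a--▸ q2, --b--▸ q3
Coarsest stable partition (strong bisimilarity classes):
  B0 = {p0, p4, q0, q4}
  B1 = {p1, p2, q1, q2}
  B2 = {p3, q3}
p0 ∈ B0, q0 ∈ B0 → same block

YES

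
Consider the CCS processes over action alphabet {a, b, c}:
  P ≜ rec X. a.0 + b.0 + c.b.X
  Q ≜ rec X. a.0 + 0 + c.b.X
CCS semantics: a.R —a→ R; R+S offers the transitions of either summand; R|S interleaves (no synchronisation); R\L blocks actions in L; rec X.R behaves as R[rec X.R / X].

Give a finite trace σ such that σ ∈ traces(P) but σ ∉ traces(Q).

P's transition system — 3 states:
  u0 = rec X. a.0 + b.0 + c.b.X → =a=> u1, =b=> u1, =c=> u2
  u1 = 0 → deadlocked
  u2 = b.(rec X. a.0 + b.0 + c.b.X) → =b=> u0
Q's transition system — 3 states:
  v0 = rec X. a.0 + 0 + c.b.X → =a=> v1, =c=> v2
  v1 = 0 → deadlocked
  v2 = b.(rec X. a.0 + 0 + c.b.X) → =b=> v0
Run σ = ⟨b⟩ on P: start {u0}
  [1] b ⇒ {u1}
  P completes σ.
Run σ = ⟨b⟩ on Q: start {v0}
  [1] b ⇒ ∅  — Q cannot continue

b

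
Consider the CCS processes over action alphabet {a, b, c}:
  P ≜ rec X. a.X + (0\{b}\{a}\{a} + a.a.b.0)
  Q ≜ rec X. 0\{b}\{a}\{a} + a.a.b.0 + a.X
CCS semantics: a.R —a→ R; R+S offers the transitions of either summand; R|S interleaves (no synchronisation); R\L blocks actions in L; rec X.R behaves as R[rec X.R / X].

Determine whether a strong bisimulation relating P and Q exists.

P's transition system — 4 states:
  u0 = rec X. a.X + (0\{b}\{a}\{a} + a.a.b.0) ⊢ ··a··> u0, ··a··> u1
  u1 = a.b.0 ⊢ ··a··> u2
  u2 = b.0 ⊢ ··b··> u3
  u3 = 0 ⊢ (no moves)
Q's transition system — 4 states:
  v0 = rec X. 0\{b}\{a}\{a} + a.a.b.0 + a.X ⊢ ··a··> v0, ··a··> v1
  v1 = a.b.0 ⊢ ··a··> v2
  v2 = b.0 ⊢ ··b··> v3
  v3 = 0 ⊢ (no moves)
Partition-refinement fixed point:
  B0 = {u0, v0}
  B1 = {u1, v1}
  B2 = {u2, v2}
  B3 = {u3, v3}
u0 ∈ B0, v0 ∈ B0 → same block

bisimilar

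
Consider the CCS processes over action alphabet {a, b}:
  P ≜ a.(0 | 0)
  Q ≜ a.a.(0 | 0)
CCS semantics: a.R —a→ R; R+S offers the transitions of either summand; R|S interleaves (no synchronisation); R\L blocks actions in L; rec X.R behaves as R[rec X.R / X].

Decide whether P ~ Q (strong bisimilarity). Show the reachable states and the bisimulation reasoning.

NO

LTS(P): 2 reachable states
  m0 = a.(0 | 0) → --a--▸ m1
  m1 = 0 | 0 → ∅
LTS(Q): 3 reachable states
  n0 = a.a.(0 | 0) → --a--▸ n1
  n1 = a.(0 | 0) → --a--▸ n2
  n2 = 0 | 0 → ∅
Bisimilarity quotient blocks:
  B0 = {m0, n1}
  B1 = {m1, n2}
  B2 = {n0}
m0 ∈ B0, n0 ∈ B2 → different blocks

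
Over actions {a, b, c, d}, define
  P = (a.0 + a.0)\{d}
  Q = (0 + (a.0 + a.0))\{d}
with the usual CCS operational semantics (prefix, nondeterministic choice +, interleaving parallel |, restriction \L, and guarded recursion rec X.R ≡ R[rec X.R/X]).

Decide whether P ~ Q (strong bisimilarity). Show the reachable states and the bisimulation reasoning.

bisimilar

Reachable graph of P (2 states):
  p0 = (a.0 + a.0)\{d} has moves ··a··> p1
  p1 = 0\{d} has moves ∅
Reachable graph of Q (2 states):
  q0 = (0 + (a.0 + a.0))\{d} has moves ··a··> q1
  q1 = 0\{d} has moves ∅
Coarsest stable partition (strong bisimilarity classes):
  B0 = {p0, q0}
  B1 = {p1, q1}
p0 ∈ B0, q0 ∈ B0 → same block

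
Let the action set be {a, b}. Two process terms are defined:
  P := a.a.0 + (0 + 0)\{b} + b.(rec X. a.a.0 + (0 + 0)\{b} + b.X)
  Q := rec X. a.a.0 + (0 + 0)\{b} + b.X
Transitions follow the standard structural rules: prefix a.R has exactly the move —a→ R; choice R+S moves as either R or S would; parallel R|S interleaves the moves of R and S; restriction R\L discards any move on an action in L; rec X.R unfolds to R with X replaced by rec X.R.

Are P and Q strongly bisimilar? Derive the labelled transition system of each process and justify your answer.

P's transition system — 4 states:
  s0 = a.a.0 + (0 + 0)\{b} + b.(rec X. a.a.0 + (0 + 0)\{b} + b.X) ⊢ --a--▸ s1, --b--▸ s2
  s1 = a.0 ⊢ --a--▸ s3
  s2 = rec X. a.a.0 + (0 + 0)\{b} + b.X ⊢ --a--▸ s1, --b--▸ s2
  s3 = 0 ⊢ stopped
Q's transition system — 3 states:
  t0 = rec X. a.a.0 + (0 + 0)\{b} + b.X ⊢ --a--▸ t1, --b--▸ t0
  t1 = a.0 ⊢ --a--▸ t2
  t2 = 0 ⊢ stopped
Bisimilarity quotient blocks:
  B0 = {s0, s2, t0}
  B1 = {s1, t1}
  B2 = {s3, t2}
s0 ∈ B0, t0 ∈ B0 → same block

YES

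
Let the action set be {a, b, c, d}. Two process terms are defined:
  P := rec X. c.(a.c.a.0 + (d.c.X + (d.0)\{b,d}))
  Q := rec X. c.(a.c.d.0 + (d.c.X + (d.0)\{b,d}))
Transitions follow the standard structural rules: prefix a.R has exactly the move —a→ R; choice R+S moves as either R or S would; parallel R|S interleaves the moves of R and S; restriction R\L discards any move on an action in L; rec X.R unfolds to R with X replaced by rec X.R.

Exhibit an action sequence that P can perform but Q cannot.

caca

P's transition system — 6 states:
  u0 = rec X. c.(a.c.a.0 + (d.c.X + (d.0)\{b,d})) ⊢ ··c··> u1
  u1 = a.c.a.0 + (d.c.(rec X. c.(a.c.a.0 + (d.c.X + (d.0)\{b,d}))) + (d.0)\{b,d}) ⊢ ··a··> u2, ··d··> u3
  u2 = c.a.0 ⊢ ··c··> u4
  u3 = c.(rec X. c.(a.c.a.0 + (d.c.X + (d.0)\{b,d}))) ⊢ ··c··> u0
  u4 = a.0 ⊢ ··a··> u5
  u5 = 0 ⊢ stopped
Q's transition system — 6 states:
  v0 = rec X. c.(a.c.d.0 + (d.c.X + (d.0)\{b,d})) ⊢ ··c··> v1
  v1 = a.c.d.0 + (d.c.(rec X. c.(a.c.d.0 + (d.c.X + (d.0)\{b,d}))) + (d.0)\{b,d}) ⊢ ··a··> v2, ··d··> v3
  v2 = c.d.0 ⊢ ··c··> v4
  v3 = c.(rec X. c.(a.c.d.0 + (d.c.X + (d.0)\{b,d}))) ⊢ ··c··> v0
  v4 = d.0 ⊢ ··d··> v5
  v5 = 0 ⊢ stopped
Run σ = ⟨caca⟩ on P: start {u0}
  after c @ step 1: {u1}
  after a @ step 2: {u2}
  after c @ step 3: {u4}
  after a @ step 4: {u5}
  — P admits the full trace.
Run σ = ⟨caca⟩ on Q: start {v0}
  after c @ step 1: {v1}
  after a @ step 2: {v2}
  after c @ step 3: {v4}
  after a @ step 4: no successor for Q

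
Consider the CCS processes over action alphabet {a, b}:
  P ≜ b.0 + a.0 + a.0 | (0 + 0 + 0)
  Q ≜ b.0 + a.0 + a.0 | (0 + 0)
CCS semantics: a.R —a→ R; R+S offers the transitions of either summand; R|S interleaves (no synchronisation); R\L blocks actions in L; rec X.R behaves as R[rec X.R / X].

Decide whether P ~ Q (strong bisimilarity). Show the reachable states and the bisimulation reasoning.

P's transition system — 3 states:
  s0 = b.0 + a.0 + a.0 | (0 + 0 + 0) :: --a--▸ s1, --a--▸ s2, --b--▸ s1
  s1 = 0 :: ·
  s2 = 0 | (0 + 0 + 0) :: ·
Q's transition system — 3 states:
  t0 = b.0 + a.0 + a.0 | (0 + 0) :: --a--▸ t1, --a--▸ t2, --b--▸ t1
  t1 = 0 :: ·
  t2 = 0 | (0 + 0) :: ·
Partition-refinement fixed point:
  B0 = {s0, t0}
  B1 = {s1, s2, t1, t2}
s0 ∈ B0, t0 ∈ B0 → same block

P ~ Q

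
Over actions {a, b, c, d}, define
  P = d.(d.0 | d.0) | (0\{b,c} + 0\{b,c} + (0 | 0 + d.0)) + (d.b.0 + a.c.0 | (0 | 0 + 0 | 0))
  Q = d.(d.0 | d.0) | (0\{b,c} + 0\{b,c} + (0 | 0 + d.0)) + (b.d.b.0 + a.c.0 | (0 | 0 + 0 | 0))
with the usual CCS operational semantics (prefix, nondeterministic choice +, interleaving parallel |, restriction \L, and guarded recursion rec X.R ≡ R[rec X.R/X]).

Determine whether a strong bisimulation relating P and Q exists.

NO

LTS(P): 14 reachable states
  m0 = d.(d.0 | d.0) | (0\{b,c} + 0\{b,c} + (0 | 0 + d.0)) + (d.b.0 + a.c.0 | (0 | 0 + 0 | 0)) :: ··a··> m1, ··d··> m2, ··d··> m3, ··d··> m4
  m1 = c.0 | (0 | 0 + 0 | 0) :: ··c··> m5
  m2 = b.0 :: ··b··> m6
  m3 = d.(d.0 | d.0) | 0 :: ··d··> m7
  m4 = d.0 | d.0 | (0\{b,c} + 0\{b,c} + (0 | 0 + d.0)) :: ··d··> m7, ··d··> m8, ··d··> m9
  m5 = 0 | (0 | 0 + 0 | 0) :: ∅
  m6 = 0 :: ∅
  m7 = d.0 | d.0 | 0 :: ··d··> m10, ··d··> m11
  m8 = 0 | d.0 | (0\{b,c} + 0\{b,c} + (0 | 0 + d.0)) :: ··d··> m10, ··d··> m12
  m9 = d.0 | 0 | (0\{b,c} + 0\{b,c} + (0 | 0 + d.0)) :: ··d··> m11, ··d··> m12
  m10 = 0 | d.0 | 0 :: ··d··> m13
  m11 = d.0 | 0 | 0 :: ··d··> m13
  m12 = 0 | 0 | (0\{b,c} + 0\{b,c} + (0 | 0 + d.0)) :: ··d··> m13
  m13 = 0 | 0 | 0 :: ∅
LTS(Q): 15 reachable states
  n0 = d.(d.0 | d.0) | (0\{b,c} + 0\{b,c} + (0 | 0 + d.0)) + (b.d.b.0 + a.c.0 | (0 | 0 + 0 | 0)) :: ··a··> n1, ··b··> n2, ··d··> n3, ··d··> n4
  n1 = c.0 | (0 | 0 + 0 | 0) :: ··c··> n5
  n2 = d.b.0 :: ··d··> n6
  n3 = d.(d.0 | d.0) | 0 :: ··d··> n7
  n4 = d.0 | d.0 | (0\{b,c} + 0\{b,c} + (0 | 0 + d.0)) :: ··d··> n7, ··d··> n8, ··d··> n9
  n5 = 0 | (0 | 0 + 0 | 0) :: ∅
  n6 = b.0 :: ··b··> n10
  n7 = d.0 | d.0 | 0 :: ··d··> n11, ··d··> n12
  n8 = 0 | d.0 | (0\{b,c} + 0\{b,c} + (0 | 0 + d.0)) :: ··d··> n11, ··d··> n13
  n9 = d.0 | 0 | (0\{b,c} + 0\{b,c} + (0 | 0 + d.0)) :: ··d··> n12, ··d··> n13
  n10 = 0 :: ∅
  n11 = 0 | d.0 | 0 :: ··d··> n14
  n12 = d.0 | 0 | 0 :: ··d··> n14
  n13 = 0 | 0 | (0\{b,c} + 0\{b,c} + (0 | 0 + d.0)) :: ··d··> n14
  n14 = 0 | 0 | 0 :: ∅
Bisimilarity quotient blocks:
  B0 = {m0}
  B1 = {m3, m4, n3, n4}
  B2 = {m7, m8, m9, n7, n8, n9}
  B3 = {m10, m11, m12, n11, n12, n13}
  B4 = {m13, m5, m6, n10, n14, n5}
  B5 = {m2, n6}
  B6 = {m1, n1}
  B7 = {n0}
  B8 = {n2}
m0 ∈ B0, n0 ∈ B7 → different blocks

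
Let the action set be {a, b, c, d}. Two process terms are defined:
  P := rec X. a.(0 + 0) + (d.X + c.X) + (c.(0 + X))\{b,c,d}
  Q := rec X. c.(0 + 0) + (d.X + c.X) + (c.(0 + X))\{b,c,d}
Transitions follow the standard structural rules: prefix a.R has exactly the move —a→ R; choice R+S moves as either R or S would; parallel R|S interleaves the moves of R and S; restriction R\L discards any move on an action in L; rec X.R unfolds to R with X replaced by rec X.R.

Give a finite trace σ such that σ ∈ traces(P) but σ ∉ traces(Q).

a

P's transition system — 2 states:
  p0 = rec X. a.(0 + 0) + (d.X + c.X) + (c.(0 + X))\{b,c,d} | —a→ p1, —c→ p0, —d→ p0
  p1 = 0 + 0 | deadlocked
Q's transition system — 2 states:
  q0 = rec X. c.(0 + 0) + (d.X + c.X) + (c.(0 + X))\{b,c,d} | —c→ q0, —c→ q1, —d→ q0
  q1 = 0 + 0 | deadlocked
Trace ⟨a⟩ through P, begin at {p0}:
  step 1 (a): {p1}
  P completes σ.
Trace ⟨a⟩ through Q, begin at {q0}:
  step 1 (a): ∅ (Q stuck)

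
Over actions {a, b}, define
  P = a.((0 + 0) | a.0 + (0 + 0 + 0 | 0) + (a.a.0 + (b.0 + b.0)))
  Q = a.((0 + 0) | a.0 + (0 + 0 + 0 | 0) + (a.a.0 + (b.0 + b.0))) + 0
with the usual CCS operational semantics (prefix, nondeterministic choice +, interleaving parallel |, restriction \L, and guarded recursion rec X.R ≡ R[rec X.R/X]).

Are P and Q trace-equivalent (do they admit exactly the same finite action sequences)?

traces(P) = traces(Q)

LTS(P): 5 reachable states
  m0 = a.((0 + 0) | a.0 + (0 + 0 + 0 | 0) + (a.a.0 + (b.0 + b.0))) | --a--▸ m1
  m1 = (0 + 0) | a.0 + (0 + 0 + 0 | 0) + (a.a.0 + (b.0 + b.0)) | --a--▸ m2, --a--▸ m3, --b--▸ m4
  m2 = (0 + 0) | 0 | deadlocked
  m3 = a.0 | --a--▸ m4
  m4 = 0 | deadlocked
LTS(Q): 5 reachable states
  n0 = a.((0 + 0) | a.0 + (0 + 0 + 0 | 0) + (a.a.0 + (b.0 + b.0))) + 0 | --a--▸ n1
  n1 = (0 + 0) | a.0 + (0 + 0 + 0 | 0) + (a.a.0 + (b.0 + b.0)) | --a--▸ n2, --a--▸ n3, --b--▸ n4
  n2 = (0 + 0) | 0 | deadlocked
  n3 = a.0 | --a--▸ n4
  n4 = 0 | deadlocked
Bisimilarity quotient blocks:
  B0 = {m0, n0}
  B1 = {m1, n1}
  B2 = {m2, m4, n2, n4}
  B3 = {m3, n3}
m0 ∈ B0, n0 ∈ B0 → same block
Bisimilar ⇒ trace-equivalent.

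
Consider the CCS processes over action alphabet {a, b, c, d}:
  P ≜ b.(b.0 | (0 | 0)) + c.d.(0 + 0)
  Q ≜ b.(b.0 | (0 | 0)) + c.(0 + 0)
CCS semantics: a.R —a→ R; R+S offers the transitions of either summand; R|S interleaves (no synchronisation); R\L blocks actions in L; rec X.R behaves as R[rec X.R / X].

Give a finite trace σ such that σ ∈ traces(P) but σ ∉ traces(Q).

Reachable graph of P (5 states):
  m0 = b.(b.0 | (0 | 0)) + c.d.(0 + 0) → =b=> m1, =c=> m2
  m1 = b.0 | (0 | 0) → =b=> m3
  m2 = d.(0 + 0) → =d=> m4
  m3 = 0 | (0 | 0) → deadlocked
  m4 = 0 + 0 → deadlocked
Reachable graph of Q (4 states):
  n0 = b.(b.0 | (0 | 0)) + c.(0 + 0) → =b=> n1, =c=> n2
  n1 = b.0 | (0 | 0) → =b=> n3
  n2 = 0 + 0 → deadlocked
  n3 = 0 | (0 | 0) → deadlocked
Executing cd from P (initial set {m0}):
  step 1 (c): {m2}
  step 2 (d): {m4}
  ✓ P
Executing cd from Q (initial set {n0}):
  step 1 (c): {n2}
  step 2 (d): ∅ (Q stuck)

cd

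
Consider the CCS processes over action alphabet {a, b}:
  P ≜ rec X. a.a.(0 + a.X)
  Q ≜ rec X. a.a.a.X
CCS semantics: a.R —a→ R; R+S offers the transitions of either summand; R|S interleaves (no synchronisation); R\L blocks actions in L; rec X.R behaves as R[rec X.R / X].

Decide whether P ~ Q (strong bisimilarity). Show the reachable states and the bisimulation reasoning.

P ~ Q

Reachable graph of P (3 states):
  p0 = rec X. a.a.(0 + a.X) | --a--▸ p1
  p1 = a.(0 + a.(rec X. a.a.(0 + a.X))) | --a--▸ p2
  p2 = 0 + a.(rec X. a.a.(0 + a.X)) | --a--▸ p0
Reachable graph of Q (3 states):
  q0 = rec X. a.a.a.X | --a--▸ q1
  q1 = a.a.(rec X. a.a.a.X) | --a--▸ q2
  q2 = a.(rec X. a.a.a.X) | --a--▸ q0
Coarsest stable partition (strong bisimilarity classes):
  B0 = {p0, p1, p2, q0, q1, q2}
p0 ∈ B0, q0 ∈ B0 → same block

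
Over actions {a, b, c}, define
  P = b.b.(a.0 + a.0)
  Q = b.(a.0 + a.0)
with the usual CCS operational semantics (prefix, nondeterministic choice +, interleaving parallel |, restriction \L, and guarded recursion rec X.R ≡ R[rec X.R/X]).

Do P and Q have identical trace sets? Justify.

P's transition system — 4 states:
  p0 = b.b.(a.0 + a.0) :: --b--▸ p1
  p1 = b.(a.0 + a.0) :: --b--▸ p2
  p2 = a.0 + a.0 :: --a--▸ p3
  p3 = 0 :: (no moves)
Q's transition system — 3 states:
  q0 = b.(a.0 + a.0) :: --b--▸ q1
  q1 = a.0 + a.0 :: --a--▸ q2
  q2 = 0 :: (no moves)
Run σ = ⟨bb⟩ on P: start {p0}
  after b @ step 1: {p1}
  after b @ step 2: {p2}
  ✓ P
Run σ = ⟨bb⟩ on Q: start {q0}
  after b @ step 1: {q1}
  after b @ step 2: ∅ (Q stuck)

traces(P) ≠ traces(Q) — witness ⟨bb⟩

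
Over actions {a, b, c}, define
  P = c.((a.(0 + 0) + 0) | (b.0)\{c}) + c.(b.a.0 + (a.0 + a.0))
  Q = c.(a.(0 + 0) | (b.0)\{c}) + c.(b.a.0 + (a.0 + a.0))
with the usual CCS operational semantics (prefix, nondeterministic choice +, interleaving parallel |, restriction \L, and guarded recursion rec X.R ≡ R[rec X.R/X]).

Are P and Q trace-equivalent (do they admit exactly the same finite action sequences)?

YES

LTS(P): 8 reachable states
  p0 = c.((a.(0 + 0) + 0) | (b.0)\{c}) + c.(b.a.0 + (a.0 + a.0)) :: =c=> p1, =c=> p2
  p1 = (a.(0 + 0) + 0) | (b.0)\{c} :: =a=> p3, =b=> p4
  p2 = b.a.0 + (a.0 + a.0) :: =a=> p5, =b=> p6
  p3 = (0 + 0) | (b.0)\{c} :: =b=> p7
  p4 = (a.(0 + 0) + 0) | 0\{c} :: =a=> p7
  p5 = 0 :: (no moves)
  p6 = a.0 :: =a=> p5
  p7 = (0 + 0) | 0\{c} :: (no moves)
LTS(Q): 8 reachable states
  q0 = c.(a.(0 + 0) | (b.0)\{c}) + c.(b.a.0 + (a.0 + a.0)) :: =c=> q1, =c=> q2
  q1 = a.(0 + 0) | (b.0)\{c} :: =a=> q3, =b=> q4
  q2 = b.a.0 + (a.0 + a.0) :: =a=> q5, =b=> q6
  q3 = (0 + 0) | (b.0)\{c} :: =b=> q7
  q4 = a.(0 + 0) | 0\{c} :: =a=> q7
  q5 = 0 :: (no moves)
  q6 = a.0 :: =a=> q5
  q7 = (0 + 0) | 0\{c} :: (no moves)
Bisimilarity quotient blocks:
  B0 = {p0, q0}
  B1 = {p2, q2}
  B2 = {p5, p7, q5, q7}
  B3 = {p4, p6, q4, q6}
  B4 = {p1, q1}
  B5 = {p3, q3}
p0 ∈ B0, q0 ∈ B0 → same block
Bisimilar ⇒ trace-equivalent.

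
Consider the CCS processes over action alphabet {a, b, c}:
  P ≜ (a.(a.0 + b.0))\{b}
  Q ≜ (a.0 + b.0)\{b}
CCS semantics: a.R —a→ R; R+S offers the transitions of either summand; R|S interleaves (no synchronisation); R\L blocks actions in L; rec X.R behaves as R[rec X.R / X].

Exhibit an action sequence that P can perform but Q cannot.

aa

Reachable graph of P (3 states):
  m0 = (a.(a.0 + b.0))\{b} → ··a··> m1
  m1 = (a.0 + b.0)\{b} → ··a··> m2
  m2 = 0\{b} → (no moves)
Reachable graph of Q (2 states):
  n0 = (a.0 + b.0)\{b} → ··a··> n1
  n1 = 0\{b} → (no moves)
Trace ⟨aa⟩ through P, begin at {m0}:
  step 1 (a): {m1}
  step 2 (a): {m2}
  P completes σ.
Trace ⟨aa⟩ through Q, begin at {n0}:
  step 1 (a): {n1}
  step 2 (a): no successor for Q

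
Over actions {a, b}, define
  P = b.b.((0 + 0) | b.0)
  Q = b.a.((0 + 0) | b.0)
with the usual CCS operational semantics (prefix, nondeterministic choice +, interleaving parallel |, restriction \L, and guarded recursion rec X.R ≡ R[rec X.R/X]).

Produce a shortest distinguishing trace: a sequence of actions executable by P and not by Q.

Reachable graph of P (4 states):
  m0 = b.b.((0 + 0) | b.0) → =b=> m1
  m1 = b.((0 + 0) | b.0) → =b=> m2
  m2 = (0 + 0) | b.0 → =b=> m3
  m3 = (0 + 0) | 0 → ∅
Reachable graph of Q (4 states):
  n0 = b.a.((0 + 0) | b.0) → =b=> n1
  n1 = a.((0 + 0) | b.0) → =a=> n2
  n2 = (0 + 0) | b.0 → =b=> n3
  n3 = (0 + 0) | 0 → ∅
Trace ⟨bb⟩ through P, begin at {m0}:
  [1] b ⇒ {m1}
  [2] b ⇒ {m2}
  P completes σ.
Trace ⟨bb⟩ through Q, begin at {n0}:
  [1] b ⇒ {n1}
  [2] b ⇒ ∅ (Q stuck)

bb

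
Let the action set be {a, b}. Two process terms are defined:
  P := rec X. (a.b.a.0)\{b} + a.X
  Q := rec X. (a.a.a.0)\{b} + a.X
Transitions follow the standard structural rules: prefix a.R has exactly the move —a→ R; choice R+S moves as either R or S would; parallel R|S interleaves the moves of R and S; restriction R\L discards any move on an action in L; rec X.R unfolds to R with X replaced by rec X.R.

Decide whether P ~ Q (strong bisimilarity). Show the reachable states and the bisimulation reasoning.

LTS(P): 2 reachable states
  m0 = rec X. (a.b.a.0)\{b} + a.X | -a-> m0, -a-> m1
  m1 = (b.a.0)\{b} | ∅
LTS(Q): 4 reachable states
  n0 = rec X. (a.a.a.0)\{b} + a.X | -a-> n0, -a-> n1
  n1 = (a.a.0)\{b} | -a-> n2
  n2 = (a.0)\{b} | -a-> n3
  n3 = 0\{b} | ∅
Partition-refinement fixed point:
  B0 = {m0}
  B1 = {m1, n3}
  B2 = {n0}
  B3 = {n1}
  B4 = {n2}
m0 ∈ B0, n0 ∈ B2 → different blocks

P ≁ Q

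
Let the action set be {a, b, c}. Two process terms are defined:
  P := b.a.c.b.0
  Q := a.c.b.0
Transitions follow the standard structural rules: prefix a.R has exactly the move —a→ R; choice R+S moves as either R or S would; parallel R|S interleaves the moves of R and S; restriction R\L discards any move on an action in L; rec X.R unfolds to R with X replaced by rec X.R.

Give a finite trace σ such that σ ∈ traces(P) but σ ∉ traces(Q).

Reachable graph of P (5 states):
  m0 = b.a.c.b.0 | --b--▸ m1
  m1 = a.c.b.0 | --a--▸ m2
  m2 = c.b.0 | --c--▸ m3
  m3 = b.0 | --b--▸ m4
  m4 = 0 | stopped
Reachable graph of Q (4 states):
  n0 = a.c.b.0 | --a--▸ n1
  n1 = c.b.0 | --c--▸ n2
  n2 = b.0 | --b--▸ n3
  n3 = 0 | stopped
Executing b from P (initial set {m0}):
  after b @ step 1: {m1}
  P completes σ.
Executing b from Q (initial set {n0}):
  after b @ step 1: ∅ (Q stuck)

b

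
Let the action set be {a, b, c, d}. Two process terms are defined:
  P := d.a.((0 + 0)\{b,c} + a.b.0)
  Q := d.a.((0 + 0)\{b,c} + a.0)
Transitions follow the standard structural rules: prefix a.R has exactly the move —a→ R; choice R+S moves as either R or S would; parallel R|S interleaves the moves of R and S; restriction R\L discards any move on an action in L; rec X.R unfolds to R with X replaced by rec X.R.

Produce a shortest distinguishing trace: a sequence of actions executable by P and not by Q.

daab

P's transition system — 5 states:
  p0 = d.a.((0 + 0)\{b,c} + a.b.0) :: --d--▸ p1
  p1 = a.((0 + 0)\{b,c} + a.b.0) :: --a--▸ p2
  p2 = (0 + 0)\{b,c} + a.b.0 :: --a--▸ p3
  p3 = b.0 :: --b--▸ p4
  p4 = 0 :: ∅
Q's transition system — 4 states:
  q0 = d.a.((0 + 0)\{b,c} + a.0) :: --d--▸ q1
  q1 = a.((0 + 0)\{b,c} + a.0) :: --a--▸ q2
  q2 = (0 + 0)\{b,c} + a.0 :: --a--▸ q3
  q3 = 0 :: ∅
Trace ⟨daab⟩ through P, begin at {p0}:
  step 1 (d): {p1}
  step 2 (a): {p2}
  step 3 (a): {p3}
  step 4 (b): {p4}
  — P admits the full trace.
Trace ⟨daab⟩ through Q, begin at {q0}:
  step 1 (d): {q1}
  step 2 (a): {q2}
  step 3 (a): {q3}
  step 4 (b): ∅ (Q stuck)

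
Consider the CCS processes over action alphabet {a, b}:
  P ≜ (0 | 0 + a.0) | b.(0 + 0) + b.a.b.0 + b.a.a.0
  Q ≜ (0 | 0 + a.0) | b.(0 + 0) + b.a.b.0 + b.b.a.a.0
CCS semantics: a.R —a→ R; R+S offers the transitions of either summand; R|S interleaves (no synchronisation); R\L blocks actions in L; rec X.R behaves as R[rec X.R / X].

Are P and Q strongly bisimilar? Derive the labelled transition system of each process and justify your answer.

NO

Reachable graph of P (9 states):
  p0 = (0 | 0 + a.0) | b.(0 + 0) + b.a.b.0 + b.a.a.0 has moves --a--▸ p1, --b--▸ p2, --b--▸ p3, --b--▸ p4
  p1 = 0 | b.(0 + 0) has moves --b--▸ p5
  p2 = (0 | 0 + a.0) | (0 + 0) has moves --a--▸ p5
  p3 = a.a.0 has moves --a--▸ p6
  p4 = a.b.0 has moves --a--▸ p7
  p5 = 0 | (0 + 0) has moves (no moves)
  p6 = a.0 has moves --a--▸ p8
  p7 = b.0 has moves --b--▸ p8
  p8 = 0 has moves (no moves)
Reachable graph of Q (10 states):
  q0 = (0 | 0 + a.0) | b.(0 + 0) + b.a.b.0 + b.b.a.a.0 has moves --a--▸ q1, --b--▸ q2, --b--▸ q3, --b--▸ q4
  q1 = 0 | b.(0 + 0) has moves --b--▸ q5
  q2 = (0 | 0 + a.0) | (0 + 0) has moves --a--▸ q5
  q3 = a.b.0 has moves --a--▸ q6
  q4 = b.a.a.0 has moves --b--▸ q7
  q5 = 0 | (0 + 0) has moves (no moves)
  q6 = b.0 has moves --b--▸ q8
  q7 = a.a.0 has moves --a--▸ q9
  q8 = 0 has moves (no moves)
  q9 = a.0 has moves --a--▸ q8
Bisimilarity quotient blocks:
  B0 = {p0}
  B1 = {p2, p6, q2, q9}
  B2 = {p5, p8, q5, q8}
  B3 = {p3, q7}
  B4 = {p1, p7, q1, q6}
  B5 = {p4, q3}
  B6 = {q0}
  B7 = {q4}
p0 ∈ B0, q0 ∈ B6 → different blocks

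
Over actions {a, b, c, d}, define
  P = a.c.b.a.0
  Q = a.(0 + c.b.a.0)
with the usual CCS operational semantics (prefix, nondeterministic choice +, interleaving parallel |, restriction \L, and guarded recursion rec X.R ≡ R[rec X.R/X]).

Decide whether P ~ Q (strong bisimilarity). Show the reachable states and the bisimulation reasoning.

YES

LTS(P): 5 reachable states
  p0 = a.c.b.a.0 ⊢ -a-> p1
  p1 = c.b.a.0 ⊢ -c-> p2
  p2 = b.a.0 ⊢ -b-> p3
  p3 = a.0 ⊢ -a-> p4
  p4 = 0 ⊢ (no moves)
LTS(Q): 5 reachable states
  q0 = a.(0 + c.b.a.0) ⊢ -a-> q1
  q1 = 0 + c.b.a.0 ⊢ -c-> q2
  q2 = b.a.0 ⊢ -b-> q3
  q3 = a.0 ⊢ -a-> q4
  q4 = 0 ⊢ (no moves)
Bisimilarity quotient blocks:
  B0 = {p0, q0}
  B1 = {p1, q1}
  B2 = {p2, q2}
  B3 = {p3, q3}
  B4 = {p4, q4}
p0 ∈ B0, q0 ∈ B0 → same block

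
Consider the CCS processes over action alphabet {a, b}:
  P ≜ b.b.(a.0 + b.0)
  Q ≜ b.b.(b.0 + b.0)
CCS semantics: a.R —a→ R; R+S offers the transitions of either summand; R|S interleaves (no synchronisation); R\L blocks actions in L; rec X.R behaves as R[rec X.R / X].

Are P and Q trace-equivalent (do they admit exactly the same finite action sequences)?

LTS(P): 4 reachable states
  m0 = b.b.(a.0 + b.0) → ··b··> m1
  m1 = b.(a.0 + b.0) → ··b··> m2
  m2 = a.0 + b.0 → ··a··> m3, ··b··> m3
  m3 = 0 → (no moves)
LTS(Q): 4 reachable states
  n0 = b.b.(b.0 + b.0) → ··b··> n1
  n1 = b.(b.0 + b.0) → ··b··> n2
  n2 = b.0 + b.0 → ··b··> n3
  n3 = 0 → (no moves)
Executing bba from P (initial set {m0}):
  after b @ step 1: {m1}
  after b @ step 2: {m2}
  after a @ step 3: {m3}
  ✓ P
Executing bba from Q (initial set {n0}):
  after b @ step 1: {n1}
  after b @ step 2: {n2}
  after a @ step 3: ∅ (Q stuck)

traces(P) ≠ traces(Q) — witness ⟨bba⟩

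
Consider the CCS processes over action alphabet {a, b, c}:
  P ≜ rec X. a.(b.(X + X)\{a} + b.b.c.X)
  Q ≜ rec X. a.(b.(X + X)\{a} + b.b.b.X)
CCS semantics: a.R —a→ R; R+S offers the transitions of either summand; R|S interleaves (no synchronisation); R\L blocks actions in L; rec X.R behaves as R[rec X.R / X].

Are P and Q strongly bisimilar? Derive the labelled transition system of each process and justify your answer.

Reachable graph of P (5 states):
  m0 = rec X. a.(b.(X + X)\{a} + b.b.c.X) ⊢ —a→ m1
  m1 = b.((rec X. a.(b.(X + X)\{a} + b.b.c.X)) + (rec X. a.(b.(X + X)\{a} + b.b.c.X)))\{a} + b.b.c.(rec X. a.(b.(X + X)\{a} + b.b.c.X)) ⊢ —b→ m2, —b→ m3
  m2 = ((rec X. a.(b.(X + X)\{a} + b.b.c.X)) + (rec X. a.(b.(X + X)\{a} + b.b.c.X)))\{a} ⊢ stopped
  m3 = b.c.(rec X. a.(b.(X + X)\{a} + b.b.c.X)) ⊢ —b→ m4
  m4 = c.(rec X. a.(b.(X + X)\{a} + b.b.c.X)) ⊢ —c→ m0
Reachable graph of Q (5 states):
  n0 = rec X. a.(b.(X + X)\{a} + b.b.b.X) ⊢ —a→ n1
  n1 = b.((rec X. a.(b.(X + X)\{a} + b.b.b.X)) + (rec X. a.(b.(X + X)\{a} + b.b.b.X)))\{a} + b.b.b.(rec X. a.(b.(X + X)\{a} + b.b.b.X)) ⊢ —b→ n2, —b→ n3
  n2 = ((rec X. a.(b.(X + X)\{a} + b.b.b.X)) + (rec X. a.(b.(X + X)\{a} + b.b.b.X)))\{a} ⊢ stopped
  n3 = b.b.(rec X. a.(b.(X + X)\{a} + b.b.b.X)) ⊢ —b→ n4
  n4 = b.(rec X. a.(b.(X + X)\{a} + b.b.b.X)) ⊢ —b→ n0
Partition-refinement fixed point:
  B0 = {m0}
  B1 = {m1}
  B2 = {m2, n2}
  B3 = {m3}
  B4 = {m4}
  B5 = {n0}
  B6 = {n1}
  B7 = {n3}
  B8 = {n4}
m0 ∈ B0, n0 ∈ B5 → different blocks

P ≁ Q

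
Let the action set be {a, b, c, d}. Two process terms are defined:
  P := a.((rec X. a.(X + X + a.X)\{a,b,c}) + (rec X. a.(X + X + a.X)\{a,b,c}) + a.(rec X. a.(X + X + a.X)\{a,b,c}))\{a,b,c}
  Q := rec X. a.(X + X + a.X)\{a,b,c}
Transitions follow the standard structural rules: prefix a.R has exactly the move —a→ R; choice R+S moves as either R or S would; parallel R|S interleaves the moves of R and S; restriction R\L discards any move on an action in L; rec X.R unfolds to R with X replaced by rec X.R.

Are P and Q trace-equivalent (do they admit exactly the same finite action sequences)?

trace-equivalent

LTS(P): 2 reachable states
  s0 = a.((rec X. a.(X + X + a.X)\{a,b,c}) + (rec X. a.(X + X + a.X)\{a,b,c}) + a.(rec X. a.(X + X + a.X)\{a,b,c}))\{a,b,c} :: =a=> s1
  s1 = ((rec X. a.(X + X + a.X)\{a,b,c}) + (rec X. a.(X + X + a.X)\{a,b,c}) + a.(rec X. a.(X + X + a.X)\{a,b,c}))\{a,b,c} :: stopped
LTS(Q): 2 reachable states
  t0 = rec X. a.(X + X + a.X)\{a,b,c} :: =a=> t1
  t1 = ((rec X. a.(X + X + a.X)\{a,b,c}) + (rec X. a.(X + X + a.X)\{a,b,c}) + a.(rec X. a.(X + X + a.X)\{a,b,c}))\{a,b,c} :: stopped
Bisimilarity quotient blocks:
  B0 = {s0, t0}
  B1 = {s1, t1}
s0 ∈ B0, t0 ∈ B0 → same block
Bisimilar ⇒ trace-equivalent.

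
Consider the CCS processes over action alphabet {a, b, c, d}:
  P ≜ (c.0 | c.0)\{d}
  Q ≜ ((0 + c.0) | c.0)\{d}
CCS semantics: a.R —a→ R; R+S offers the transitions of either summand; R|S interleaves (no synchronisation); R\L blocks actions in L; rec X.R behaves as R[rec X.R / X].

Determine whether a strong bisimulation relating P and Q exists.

P's transition system — 4 states:
  u0 = (c.0 | c.0)\{d} | —c→ u1, —c→ u2
  u1 = (0 | c.0)\{d} | —c→ u3
  u2 = (c.0 | 0)\{d} | —c→ u3
  u3 = (0 | 0)\{d} | ∅
Q's transition system — 4 states:
  v0 = ((0 + c.0) | c.0)\{d} | —c→ v1, —c→ v2
  v1 = ((0 + c.0) | 0)\{d} | —c→ v3
  v2 = (0 | c.0)\{d} | —c→ v3
  v3 = (0 | 0)\{d} | ∅
Bisimilarity quotient blocks:
  B0 = {u0, v0}
  B1 = {u1, u2, v1, v2}
  B2 = {u3, v3}
u0 ∈ B0, v0 ∈ B0 → same block

bisimilar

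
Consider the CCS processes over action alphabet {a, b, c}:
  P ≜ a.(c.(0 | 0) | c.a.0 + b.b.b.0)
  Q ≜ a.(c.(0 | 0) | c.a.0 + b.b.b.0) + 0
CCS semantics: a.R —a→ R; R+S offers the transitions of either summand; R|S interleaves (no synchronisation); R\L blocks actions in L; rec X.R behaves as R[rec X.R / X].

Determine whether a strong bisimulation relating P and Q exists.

Reachable graph of P (10 states):
  p0 = a.(c.(0 | 0) | c.a.0 + b.b.b.0) → --a--▸ p1
  p1 = c.(0 | 0) | c.a.0 + b.b.b.0 → --b--▸ p2, --c--▸ p3, --c--▸ p4
  p2 = b.b.0 → --b--▸ p5
  p3 = 0 | 0 | c.a.0 → --c--▸ p6
  p4 = c.(0 | 0) | a.0 → --a--▸ p7, --c--▸ p6
  p5 = b.0 → --b--▸ p8
  p6 = 0 | 0 | a.0 → --a--▸ p9
  p7 = c.(0 | 0) | 0 → --c--▸ p9
  p8 = 0 → deadlocked
  p9 = 0 | 0 | 0 → deadlocked
Reachable graph of Q (10 states):
  q0 = a.(c.(0 | 0) | c.a.0 + b.b.b.0) + 0 → --a--▸ q1
  q1 = c.(0 | 0) | c.a.0 + b.b.b.0 → --b--▸ q2, --c--▸ q3, --c--▸ q4
  q2 = b.b.0 → --b--▸ q5
  q3 = 0 | 0 | c.a.0 → --c--▸ q6
  q4 = c.(0 | 0) | a.0 → --a--▸ q7, --c--▸ q6
  q5 = b.0 → --b--▸ q8
  q6 = 0 | 0 | a.0 → --a--▸ q9
  q7 = c.(0 | 0) | 0 → --c--▸ q9
  q8 = 0 → deadlocked
  q9 = 0 | 0 | 0 → deadlocked
Coarsest stable partition (strong bisimilarity classes):
  B0 = {p0, q0}
  B1 = {p1, q1}
  B2 = {p2, q2}
  B3 = {p5, q5}
  B4 = {p8, p9, q8, q9}
  B5 = {p3, q3}
  B6 = {p6, q6}
  B7 = {p4, q4}
  B8 = {p7, q7}
p0 ∈ B0, q0 ∈ B0 → same block

bisimilar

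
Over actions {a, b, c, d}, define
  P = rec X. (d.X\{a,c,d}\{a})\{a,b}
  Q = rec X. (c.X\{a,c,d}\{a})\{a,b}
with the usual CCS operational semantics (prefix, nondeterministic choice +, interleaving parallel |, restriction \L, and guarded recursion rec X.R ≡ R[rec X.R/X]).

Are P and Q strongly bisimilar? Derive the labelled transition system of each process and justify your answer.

not bisimilar

LTS(P): 2 reachable states
  s0 = rec X. (d.X\{a,c,d}\{a})\{a,b} :: --d--▸ s1
  s1 = (rec X. (d.X\{a,c,d}\{a})\{a,b})\{a,c,d}\{a}\{a,b} :: ∅
LTS(Q): 2 reachable states
  t0 = rec X. (c.X\{a,c,d}\{a})\{a,b} :: --c--▸ t1
  t1 = (rec X. (c.X\{a,c,d}\{a})\{a,b})\{a,c,d}\{a}\{a,b} :: ∅
Bisimilarity quotient blocks:
  B0 = {s0}
  B1 = {s1, t1}
  B2 = {t0}
s0 ∈ B0, t0 ∈ B2 → different blocks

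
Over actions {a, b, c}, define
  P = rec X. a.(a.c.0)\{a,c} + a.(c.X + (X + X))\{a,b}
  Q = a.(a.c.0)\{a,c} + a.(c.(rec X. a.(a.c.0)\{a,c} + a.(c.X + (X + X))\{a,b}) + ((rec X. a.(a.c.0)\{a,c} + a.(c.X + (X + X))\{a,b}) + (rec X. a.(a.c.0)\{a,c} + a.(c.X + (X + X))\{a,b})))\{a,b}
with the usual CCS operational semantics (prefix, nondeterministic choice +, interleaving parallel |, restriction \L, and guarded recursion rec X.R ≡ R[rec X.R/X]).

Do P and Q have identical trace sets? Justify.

traces(P) = traces(Q)

Reachable graph of P (4 states):
  p0 = rec X. a.(a.c.0)\{a,c} + a.(c.X + (X + X))\{a,b} :: --a--▸ p1, --a--▸ p2
  p1 = (a.c.0)\{a,c} :: ·
  p2 = (c.(rec X. a.(a.c.0)\{a,c} + a.(c.X + (X + X))\{a,b}) + ((rec X. a.(a.c.0)\{a,c} + a.(c.X + (X + X))\{a,b}) + (rec X. a.(a.c.0)\{a,c} + a.(c.X + (X + X))\{a,b})))\{a,b} :: --c--▸ p3
  p3 = (rec X. a.(a.c.0)\{a,c} + a.(c.X + (X + X))\{a,b})\{a,b} :: ·
Reachable graph of Q (4 states):
  q0 = a.(a.c.0)\{a,c} + a.(c.(rec X. a.(a.c.0)\{a,c} + a.(c.X + (X + X))\{a,b}) + ((rec X. a.(a.c.0)\{a,c} + a.(c.X + (X + X))\{a,b}) + (rec X. a.(a.c.0)\{a,c} + a.(c.X + (X + X))\{a,b})))\{a,b} :: --a--▸ q1, --a--▸ q2
  q1 = (a.c.0)\{a,c} :: ·
  q2 = (c.(rec X. a.(a.c.0)\{a,c} + a.(c.X + (X + X))\{a,b}) + ((rec X. a.(a.c.0)\{a,c} + a.(c.X + (X + X))\{a,b}) + (rec X. a.(a.c.0)\{a,c} + a.(c.X + (X + X))\{a,b})))\{a,b} :: --c--▸ q3
  q3 = (rec X. a.(a.c.0)\{a,c} + a.(c.X + (X + X))\{a,b})\{a,b} :: ·
Bisimilarity quotient blocks:
  B0 = {p0, q0}
  B1 = {p2, q2}
  B2 = {p1, p3, q1, q3}
p0 ∈ B0, q0 ∈ B0 → same block
Bisimilar ⇒ trace-equivalent.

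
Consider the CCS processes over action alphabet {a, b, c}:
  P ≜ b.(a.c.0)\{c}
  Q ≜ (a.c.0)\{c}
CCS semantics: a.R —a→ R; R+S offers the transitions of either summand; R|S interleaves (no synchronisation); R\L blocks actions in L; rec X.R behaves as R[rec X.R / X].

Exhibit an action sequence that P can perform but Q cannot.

b

LTS(P): 3 reachable states
  u0 = b.(a.c.0)\{c} :: =b=> u1
  u1 = (a.c.0)\{c} :: =a=> u2
  u2 = (c.0)\{c} :: stopped
LTS(Q): 2 reachable states
  v0 = (a.c.0)\{c} :: =a=> v1
  v1 = (c.0)\{c} :: stopped
Trace ⟨b⟩ through P, begin at {u0}:
  [1] b ⇒ {u1}
  — P admits the full trace.
Trace ⟨b⟩ through Q, begin at {v0}:
  [1] b ⇒ ∅  — Q cannot continue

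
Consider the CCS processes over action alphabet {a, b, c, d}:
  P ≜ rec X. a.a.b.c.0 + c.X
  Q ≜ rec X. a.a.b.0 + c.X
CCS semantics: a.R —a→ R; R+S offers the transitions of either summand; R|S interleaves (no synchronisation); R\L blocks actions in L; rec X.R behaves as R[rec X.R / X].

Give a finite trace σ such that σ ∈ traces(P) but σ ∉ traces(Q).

aabc

P's transition system — 5 states:
  p0 = rec X. a.a.b.c.0 + c.X :: —a→ p1, —c→ p0
  p1 = a.b.c.0 :: —a→ p2
  p2 = b.c.0 :: —b→ p3
  p3 = c.0 :: —c→ p4
  p4 = 0 :: deadlocked
Q's transition system — 4 states:
  q0 = rec X. a.a.b.0 + c.X :: —a→ q1, —c→ q0
  q1 = a.b.0 :: —a→ q2
  q2 = b.0 :: —b→ q3
  q3 = 0 :: deadlocked
Executing aabc from P (initial set {p0}):
  [1] a ⇒ {p1}
  [2] a ⇒ {p2}
  [3] b ⇒ {p3}
  [4] c ⇒ {p4}
  ✓ P
Executing aabc from Q (initial set {q0}):
  [1] a ⇒ {q1}
  [2] a ⇒ {q2}
  [3] b ⇒ {q3}
  [4] c ⇒ ∅ (Q stuck)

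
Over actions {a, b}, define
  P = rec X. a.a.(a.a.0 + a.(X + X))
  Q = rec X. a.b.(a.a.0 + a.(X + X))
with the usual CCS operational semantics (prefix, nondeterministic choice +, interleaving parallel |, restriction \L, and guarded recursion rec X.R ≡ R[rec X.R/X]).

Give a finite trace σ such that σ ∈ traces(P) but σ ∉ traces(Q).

Reachable graph of P (6 states):
  s0 = rec X. a.a.(a.a.0 + a.(X + X)) :: ··a··> s1
  s1 = a.(a.a.0 + a.((rec X. a.a.(a.a.0 + a.(X + X))) + (rec X. a.a.(a.a.0 + a.(X + X))))) :: ··a··> s2
  s2 = a.a.0 + a.((rec X. a.a.(a.a.0 + a.(X + X))) + (rec X. a.a.(a.a.0 + a.(X + X)))) :: ··a··> s3, ··a··> s4
  s3 = (rec X. a.a.(a.a.0 + a.(X + X))) + (rec X. a.a.(a.a.0 + a.(X + X))) :: ··a··> s1
  s4 = a.0 :: ··a··> s5
  s5 = 0 :: deadlocked
Reachable graph of Q (6 states):
  t0 = rec X. a.b.(a.a.0 + a.(X + X)) :: ··a··> t1
  t1 = b.(a.a.0 + a.((rec X. a.b.(a.a.0 + a.(X + X))) + (rec X. a.b.(a.a.0 + a.(X + X))))) :: ··b··> t2
  t2 = a.a.0 + a.((rec X. a.b.(a.a.0 + a.(X + X))) + (rec X. a.b.(a.a.0 + a.(X + X)))) :: ··a··> t3, ··a··> t4
  t3 = (rec X. a.b.(a.a.0 + a.(X + X))) + (rec X. a.b.(a.a.0 + a.(X + X))) :: ··a··> t1
  t4 = a.0 :: ··a··> t5
  t5 = 0 :: deadlocked
Run σ = ⟨aa⟩ on P: start {s0}
  step 1 (a): {s1}
  step 2 (a): {s2}
  P completes σ.
Run σ = ⟨aa⟩ on Q: start {t0}
  step 1 (a): {t1}
  step 2 (a): no successor for Q

aa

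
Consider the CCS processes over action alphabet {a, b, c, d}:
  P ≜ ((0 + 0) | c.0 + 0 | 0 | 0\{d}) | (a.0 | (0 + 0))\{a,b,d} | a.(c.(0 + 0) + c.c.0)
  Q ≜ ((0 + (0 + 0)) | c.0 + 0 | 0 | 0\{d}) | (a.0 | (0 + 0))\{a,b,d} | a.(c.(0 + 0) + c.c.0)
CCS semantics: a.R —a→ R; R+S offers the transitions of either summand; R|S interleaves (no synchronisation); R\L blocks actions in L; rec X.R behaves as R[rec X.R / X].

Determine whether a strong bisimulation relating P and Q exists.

P ~ Q

Reachable graph of P (10 states):
  p0 = ((0 + 0) | c.0 + 0 | 0 | 0\{d}) | (a.0 | (0 + 0))\{a,b,d} | a.(c.(0 + 0) + c.c.0) ⊢ ··a··> p1, ··c··> p2
  p1 = ((0 + 0) | c.0 + 0 | 0 | 0\{d}) | (a.0 | (0 + 0))\{a,b,d} | (c.(0 + 0) + c.c.0) ⊢ ··c··> p3, ··c··> p4, ··c··> p5
  p2 = (0 + 0) | 0 | (a.0 | (0 + 0))\{a,b,d} | a.(c.(0 + 0) + c.c.0) ⊢ ··a··> p5
  p3 = ((0 + 0) | c.0 + 0 | 0 | 0\{d}) | (a.0 | (0 + 0))\{a,b,d} | (0 + 0) ⊢ ··c··> p6
  p4 = ((0 + 0) | c.0 + 0 | 0 | 0\{d}) | (a.0 | (0 + 0))\{a,b,d} | c.0 ⊢ ··c··> p7, ··c··> p8
  p5 = (0 + 0) | 0 | (a.0 | (0 + 0))\{a,b,d} | (c.(0 + 0) + c.c.0) ⊢ ··c··> p6, ··c··> p8
  p6 = (0 + 0) | 0 | (a.0 | (0 + 0))\{a,b,d} | (0 + 0) ⊢ ·
  p7 = ((0 + 0) | c.0 + 0 | 0 | 0\{d}) | (a.0 | (0 + 0))\{a,b,d} | 0 ⊢ ··c··> p9
  p8 = (0 + 0) | 0 | (a.0 | (0 + 0))\{a,b,d} | c.0 ⊢ ··c··> p9
  p9 = (0 + 0) | 0 | (a.0 | (0 + 0))\{a,b,d} | 0 ⊢ ·
Reachable graph of Q (10 states):
  q0 = ((0 + (0 + 0)) | c.0 + 0 | 0 | 0\{d}) | (a.0 | (0 + 0))\{a,b,d} | a.(c.(0 + 0) + c.c.0) ⊢ ··a··> q1, ··c··> q2
  q1 = ((0 + (0 + 0)) | c.0 + 0 | 0 | 0\{d}) | (a.0 | (0 + 0))\{a,b,d} | (c.(0 + 0) + c.c.0) ⊢ ··c··> q3, ··c··> q4, ··c··> q5
  q2 = (0 + (0 + 0)) | 0 | (a.0 | (0 + 0))\{a,b,d} | a.(c.(0 + 0) + c.c.0) ⊢ ··a··> q5
  q3 = ((0 + (0 + 0)) | c.0 + 0 | 0 | 0\{d}) | (a.0 | (0 + 0))\{a,b,d} | (0 + 0) ⊢ ··c··> q6
  q4 = ((0 + (0 + 0)) | c.0 + 0 | 0 | 0\{d}) | (a.0 | (0 + 0))\{a,b,d} | c.0 ⊢ ··c··> q7, ··c··> q8
  q5 = (0 + (0 + 0)) | 0 | (a.0 | (0 + 0))\{a,b,d} | (c.(0 + 0) + c.c.0) ⊢ ··c··> q6, ··c··> q8
  q6 = (0 + (0 + 0)) | 0 | (a.0 | (0 + 0))\{a,b,d} | (0 + 0) ⊢ ·
  q7 = ((0 + (0 + 0)) | c.0 + 0 | 0 | 0\{d}) | (a.0 | (0 + 0))\{a,b,d} | 0 ⊢ ··c··> q9
  q8 = (0 + (0 + 0)) | 0 | (a.0 | (0 + 0))\{a,b,d} | c.0 ⊢ ··c··> q9
  q9 = (0 + (0 + 0)) | 0 | (a.0 | (0 + 0))\{a,b,d} | 0 ⊢ ·
Partition-refinement fixed point:
  B0 = {p0, q0}
  B1 = {p2, q2}
  B2 = {p5, q5}
  B3 = {p3, p7, p8, q3, q7, q8}
  B4 = {p6, p9, q6, q9}
  B5 = {p1, q1}
  B6 = {p4, q4}
p0 ∈ B0, q0 ∈ B0 → same block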